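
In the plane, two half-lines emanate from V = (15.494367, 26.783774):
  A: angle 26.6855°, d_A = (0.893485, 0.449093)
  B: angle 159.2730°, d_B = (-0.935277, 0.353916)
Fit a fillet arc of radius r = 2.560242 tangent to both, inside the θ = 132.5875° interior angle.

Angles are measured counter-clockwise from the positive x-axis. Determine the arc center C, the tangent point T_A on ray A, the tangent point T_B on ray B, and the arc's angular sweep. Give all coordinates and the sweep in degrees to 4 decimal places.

center=(15.3490,29.5762) T_A=(16.4988,27.2886) T_B=(14.4429,27.1816) sweep=47.4125

bisector direction at 92.9793° = (-0.051974,0.998648)
center distance |VC| = r/sin(θ/2) = 2.560242/sin(66.2938°) = 2.796188
C = V + |VC|·bis = (15.3490,29.5762)
T_A = V + ((C−V)·d_A)·d_A = V + 1.1242·d_A = (16.4988,27.2886)
T_B = V + ((C−V)·d_B)·d_B = V + 1.1242·d_B = (14.4429,27.1816)
sweep = 180° − θ = 47.4125°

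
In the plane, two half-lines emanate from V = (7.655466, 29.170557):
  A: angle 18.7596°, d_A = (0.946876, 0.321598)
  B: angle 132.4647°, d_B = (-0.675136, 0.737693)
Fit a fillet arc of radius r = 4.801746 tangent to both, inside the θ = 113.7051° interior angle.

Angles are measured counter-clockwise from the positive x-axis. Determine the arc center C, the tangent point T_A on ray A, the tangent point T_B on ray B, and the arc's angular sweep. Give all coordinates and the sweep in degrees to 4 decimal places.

center=(9.0805,34.7257) T_A=(10.6248,30.1791) T_B=(5.5383,31.4839) sweep=66.2949

bisector direction at 75.6121° = (0.248484,0.968636)
center distance |VC| = r/sin(θ/2) = 4.801746/sin(56.8526°) = 5.735029
C = V + |VC|·bis = (9.0805,34.7257)
T_A = V + ((C−V)·d_A)·d_A = V + 3.1359·d_A = (10.6248,30.1791)
T_B = V + ((C−V)·d_B)·d_B = V + 3.1359·d_B = (5.5383,31.4839)
sweep = 180° − θ = 66.2949°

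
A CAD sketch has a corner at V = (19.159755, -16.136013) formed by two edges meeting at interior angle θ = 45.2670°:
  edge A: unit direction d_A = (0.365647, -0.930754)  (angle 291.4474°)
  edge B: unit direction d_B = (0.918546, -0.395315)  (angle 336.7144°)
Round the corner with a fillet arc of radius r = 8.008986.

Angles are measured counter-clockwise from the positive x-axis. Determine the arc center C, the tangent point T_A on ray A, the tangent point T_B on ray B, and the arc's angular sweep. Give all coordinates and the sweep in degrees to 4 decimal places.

bisector direction at 314.0809° = (0.695673,-0.718358)
center distance |VC| = r/sin(θ/2) = 8.008986/sin(22.6335°) = 20.811478
C = V + |VC|·bis = (33.6377,-31.0861)
T_A = V + ((C−V)·d_A)·d_A = V + 19.2087·d_A = (26.1834,-34.0146)
T_B = V + ((C−V)·d_B)·d_B = V + 19.2087·d_B = (36.8038,-23.7295)
sweep = 180° − θ = 134.7330°

center=(33.6377,-31.0861) T_A=(26.1834,-34.0146) T_B=(36.8038,-23.7295) sweep=134.7330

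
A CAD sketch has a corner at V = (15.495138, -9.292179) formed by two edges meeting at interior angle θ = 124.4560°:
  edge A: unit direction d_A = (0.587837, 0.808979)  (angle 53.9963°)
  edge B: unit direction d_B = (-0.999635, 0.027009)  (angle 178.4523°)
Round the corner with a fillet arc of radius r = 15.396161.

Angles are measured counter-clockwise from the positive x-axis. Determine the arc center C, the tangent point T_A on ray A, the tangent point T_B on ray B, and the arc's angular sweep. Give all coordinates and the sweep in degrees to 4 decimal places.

bisector direction at 116.2243° = (-0.441886,0.897071)
center distance |VC| = r/sin(θ/2) = 15.396161/sin(62.2280°) = 17.400552
C = V + |VC|·bis = (7.8061,6.3174)
T_A = V + ((C−V)·d_A)·d_A = V + 8.1079·d_A = (20.2612,-2.7331)
T_B = V + ((C−V)·d_B)·d_B = V + 8.1079·d_B = (7.3902,-9.0732)
sweep = 180° − θ = 55.5440°

center=(7.8061,6.3174) T_A=(20.2612,-2.7331) T_B=(7.3902,-9.0732) sweep=55.5440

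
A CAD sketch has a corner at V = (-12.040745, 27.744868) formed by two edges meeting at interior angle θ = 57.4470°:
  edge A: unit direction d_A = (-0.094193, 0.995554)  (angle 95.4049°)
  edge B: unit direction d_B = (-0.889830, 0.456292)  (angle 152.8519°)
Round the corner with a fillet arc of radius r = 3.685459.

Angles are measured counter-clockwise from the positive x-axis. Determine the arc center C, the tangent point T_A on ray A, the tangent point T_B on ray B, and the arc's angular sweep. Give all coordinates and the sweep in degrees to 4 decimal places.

bisector direction at 124.1284° = (-0.561049,0.827782)
center distance |VC| = r/sin(θ/2) = 3.685459/sin(28.7235°) = 7.668722
C = V + |VC|·bis = (-16.3433,34.0929)
T_A = V + ((C−V)·d_A)·d_A = V + 6.7251·d_A = (-12.6742,34.4400)
T_B = V + ((C−V)·d_B)·d_B = V + 6.7251·d_B = (-18.0249,30.8135)
sweep = 180° − θ = 122.5530°

center=(-16.3433,34.0929) T_A=(-12.6742,34.4400) T_B=(-18.0249,30.8135) sweep=122.5530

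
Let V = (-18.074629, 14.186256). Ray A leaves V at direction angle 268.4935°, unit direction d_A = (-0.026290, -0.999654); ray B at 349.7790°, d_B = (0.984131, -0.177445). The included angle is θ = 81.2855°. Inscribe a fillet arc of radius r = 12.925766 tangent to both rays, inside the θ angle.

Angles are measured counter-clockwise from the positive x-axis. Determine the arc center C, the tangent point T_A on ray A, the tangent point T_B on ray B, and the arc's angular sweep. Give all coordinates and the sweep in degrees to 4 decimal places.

bisector direction at 309.1362° = (0.631167,-0.775647)
center distance |VC| = r/sin(θ/2) = 12.925766/sin(40.6427°) = 19.844866
C = V + |VC|·bis = (-5.5492,-1.2064)
T_A = V + ((C−V)·d_A)·d_A = V + 15.0580·d_A = (-18.4705,-0.8665)
T_B = V + ((C−V)·d_B)·d_B = V + 15.0580·d_B = (-3.2556,11.5143)
sweep = 180° − θ = 98.7145°

center=(-5.5492,-1.2064) T_A=(-18.4705,-0.8665) T_B=(-3.2556,11.5143) sweep=98.7145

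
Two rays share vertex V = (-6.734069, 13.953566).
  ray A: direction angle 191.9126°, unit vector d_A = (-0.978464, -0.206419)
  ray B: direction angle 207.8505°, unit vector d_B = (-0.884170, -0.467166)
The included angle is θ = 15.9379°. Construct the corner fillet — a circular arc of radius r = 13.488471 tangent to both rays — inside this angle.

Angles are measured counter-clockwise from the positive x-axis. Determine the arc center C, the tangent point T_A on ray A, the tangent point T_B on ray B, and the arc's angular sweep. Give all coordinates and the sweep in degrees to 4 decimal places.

center=(-98.2290,-19.1338) T_A=(-101.0133,-5.9358) T_B=(-91.9276,-31.0599) sweep=164.0621

bisector direction at 199.8816° = (-0.940398,-0.340077)
center distance |VC| = r/sin(θ/2) = 13.488471/sin(7.9690°) = 97.293843
C = V + |VC|·bis = (-98.2290,-19.1338)
T_A = V + ((C−V)·d_A)·d_A = V + 96.3543·d_A = (-101.0133,-5.9358)
T_B = V + ((C−V)·d_B)·d_B = V + 96.3543·d_B = (-91.9276,-31.0599)
sweep = 180° − θ = 164.0621°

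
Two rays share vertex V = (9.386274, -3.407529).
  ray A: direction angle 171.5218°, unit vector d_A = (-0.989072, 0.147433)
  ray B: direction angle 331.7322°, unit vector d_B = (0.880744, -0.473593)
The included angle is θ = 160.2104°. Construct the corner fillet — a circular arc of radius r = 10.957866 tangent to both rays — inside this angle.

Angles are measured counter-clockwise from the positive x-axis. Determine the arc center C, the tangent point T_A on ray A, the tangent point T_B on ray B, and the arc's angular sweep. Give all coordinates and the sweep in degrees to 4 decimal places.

center=(5.8802,-13.9638) T_A=(7.4957,-3.1257) T_B=(11.0698,-4.3128) sweep=19.7896

bisector direction at 251.6270° = (-0.315202,-0.949025)
center distance |VC| = r/sin(θ/2) = 10.957866/sin(80.1052°) = 11.123326
C = V + |VC|·bis = (5.8802,-13.9638)
T_A = V + ((C−V)·d_A)·d_A = V + 1.9114·d_A = (7.4957,-3.1257)
T_B = V + ((C−V)·d_B)·d_B = V + 1.9114·d_B = (11.0698,-4.3128)
sweep = 180° − θ = 19.7896°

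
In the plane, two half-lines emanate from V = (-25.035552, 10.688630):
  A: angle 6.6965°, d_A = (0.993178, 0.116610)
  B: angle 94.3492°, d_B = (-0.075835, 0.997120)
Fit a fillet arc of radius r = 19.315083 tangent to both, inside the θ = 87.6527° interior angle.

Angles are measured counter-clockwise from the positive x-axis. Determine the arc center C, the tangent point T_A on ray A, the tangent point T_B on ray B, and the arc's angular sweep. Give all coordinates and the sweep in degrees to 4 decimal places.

bisector direction at 50.5228° = (0.635770,0.771878)
center distance |VC| = r/sin(θ/2) = 19.315083/sin(43.8263°) = 27.892822
C = V + |VC|·bis = (-7.3021,32.2185)
T_A = V + ((C−V)·d_A)·d_A = V + 20.1230·d_A = (-5.0498,13.0352)
T_B = V + ((C−V)·d_B)·d_B = V + 20.1230·d_B = (-26.5616,30.7537)
sweep = 180° − θ = 92.3473°

center=(-7.3021,32.2185) T_A=(-5.0498,13.0352) T_B=(-26.5616,30.7537) sweep=92.3473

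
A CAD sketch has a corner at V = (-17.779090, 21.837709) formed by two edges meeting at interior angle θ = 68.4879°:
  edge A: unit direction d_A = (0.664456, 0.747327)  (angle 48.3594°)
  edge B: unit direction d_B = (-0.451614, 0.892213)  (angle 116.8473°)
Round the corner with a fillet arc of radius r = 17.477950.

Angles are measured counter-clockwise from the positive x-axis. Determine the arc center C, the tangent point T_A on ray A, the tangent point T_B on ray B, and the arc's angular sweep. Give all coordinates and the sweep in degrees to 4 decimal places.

bisector direction at 82.6033° = (0.128738,0.991679)
center distance |VC| = r/sin(θ/2) = 17.477950/sin(34.2439°) = 31.059893
C = V + |VC|·bis = (-13.7805,52.6391)
T_A = V + ((C−V)·d_A)·d_A = V + 25.6756·d_A = (-0.7188,41.0258)
T_B = V + ((C−V)·d_B)·d_B = V + 25.6756·d_B = (-29.3746,44.7459)
sweep = 180° − θ = 111.5121°

center=(-13.7805,52.6391) T_A=(-0.7188,41.0258) T_B=(-29.3746,44.7459) sweep=111.5121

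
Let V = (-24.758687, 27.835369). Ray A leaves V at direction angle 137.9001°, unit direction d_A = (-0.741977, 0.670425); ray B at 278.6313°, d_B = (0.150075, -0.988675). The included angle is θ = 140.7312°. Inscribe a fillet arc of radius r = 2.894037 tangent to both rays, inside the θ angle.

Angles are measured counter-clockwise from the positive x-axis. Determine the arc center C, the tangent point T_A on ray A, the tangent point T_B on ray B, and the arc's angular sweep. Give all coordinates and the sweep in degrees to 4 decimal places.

bisector direction at 208.2657° = (-0.880761,-0.473561)
center distance |VC| = r/sin(θ/2) = 2.894037/sin(70.3656°) = 3.072696
C = V + |VC|·bis = (-27.4650,26.3803)
T_A = V + ((C−V)·d_A)·d_A = V + 1.0325·d_A = (-25.5248,28.5276)
T_B = V + ((C−V)·d_B)·d_B = V + 1.0325·d_B = (-24.6037,26.8146)
sweep = 180° − θ = 39.2688°

center=(-27.4650,26.3803) T_A=(-25.5248,28.5276) T_B=(-24.6037,26.8146) sweep=39.2688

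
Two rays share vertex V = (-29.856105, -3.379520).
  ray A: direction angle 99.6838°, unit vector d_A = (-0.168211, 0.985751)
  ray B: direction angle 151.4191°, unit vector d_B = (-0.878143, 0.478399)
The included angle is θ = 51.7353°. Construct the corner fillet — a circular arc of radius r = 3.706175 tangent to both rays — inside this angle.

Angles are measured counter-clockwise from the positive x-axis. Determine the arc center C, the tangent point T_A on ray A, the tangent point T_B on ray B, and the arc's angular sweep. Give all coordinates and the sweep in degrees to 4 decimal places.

center=(-34.7952,3.5317) T_A=(-31.1418,4.1551) T_B=(-36.5682,0.2771) sweep=128.2647

bisector direction at 125.5515° = (-0.581434,0.813594)
center distance |VC| = r/sin(θ/2) = 3.706175/sin(25.8677°) = 8.494677
C = V + |VC|·bis = (-34.7952,3.5317)
T_A = V + ((C−V)·d_A)·d_A = V + 7.6435·d_A = (-31.1418,4.1551)
T_B = V + ((C−V)·d_B)·d_B = V + 7.6435·d_B = (-36.5682,0.2771)
sweep = 180° − θ = 128.2647°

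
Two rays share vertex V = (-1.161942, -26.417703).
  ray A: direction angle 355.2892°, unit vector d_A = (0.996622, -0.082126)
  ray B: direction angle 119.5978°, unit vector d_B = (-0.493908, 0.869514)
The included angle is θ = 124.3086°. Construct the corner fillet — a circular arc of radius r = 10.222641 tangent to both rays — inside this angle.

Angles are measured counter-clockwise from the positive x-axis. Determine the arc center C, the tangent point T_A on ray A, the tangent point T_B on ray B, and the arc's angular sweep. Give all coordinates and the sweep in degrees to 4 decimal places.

center=(5.0596,-16.6731) T_A=(4.2200,-26.8612) T_B=(-3.8292,-21.7221) sweep=55.6914

bisector direction at 57.4435° = (0.538131,0.842861)
center distance |VC| = r/sin(θ/2) = 10.222641/sin(62.1543°) = 11.561344
C = V + |VC|·bis = (5.0596,-16.6731)
T_A = V + ((C−V)·d_A)·d_A = V + 5.4002·d_A = (4.2200,-26.8612)
T_B = V + ((C−V)·d_B)·d_B = V + 5.4002·d_B = (-3.8292,-21.7221)
sweep = 180° − θ = 55.6914°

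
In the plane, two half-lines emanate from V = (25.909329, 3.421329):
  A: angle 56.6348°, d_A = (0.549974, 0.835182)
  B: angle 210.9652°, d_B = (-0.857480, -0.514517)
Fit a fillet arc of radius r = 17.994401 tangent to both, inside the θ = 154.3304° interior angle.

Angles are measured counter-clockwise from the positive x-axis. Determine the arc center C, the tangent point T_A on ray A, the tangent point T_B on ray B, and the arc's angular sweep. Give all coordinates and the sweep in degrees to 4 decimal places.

bisector direction at 133.8000° = (-0.692143,0.721760)
center distance |VC| = r/sin(θ/2) = 17.994401/sin(77.1652°) = 18.455519
C = V + |VC|·bis = (13.1355,16.7418)
T_A = V + ((C−V)·d_A)·d_A = V + 4.0997·d_A = (28.1641,6.8453)
T_B = V + ((C−V)·d_B)·d_B = V + 4.0997·d_B = (22.3939,1.3120)
sweep = 180° − θ = 25.6696°

center=(13.1355,16.7418) T_A=(28.1641,6.8453) T_B=(22.3939,1.3120) sweep=25.6696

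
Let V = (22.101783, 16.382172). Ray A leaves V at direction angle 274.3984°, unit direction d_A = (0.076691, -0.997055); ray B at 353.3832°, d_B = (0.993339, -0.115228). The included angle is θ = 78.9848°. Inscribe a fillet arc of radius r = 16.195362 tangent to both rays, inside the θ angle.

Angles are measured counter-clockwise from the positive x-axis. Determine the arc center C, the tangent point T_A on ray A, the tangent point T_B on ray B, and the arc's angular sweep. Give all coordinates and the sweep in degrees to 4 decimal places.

center=(39.7566,-1.9698) T_A=(23.6089,-3.2118) T_B=(41.6227,14.1177) sweep=101.0152

bisector direction at 313.8908° = (0.693286,-0.720662)
center distance |VC| = r/sin(θ/2) = 16.195362/sin(39.4924°) = 25.465372
C = V + |VC|·bis = (39.7566,-1.9698)
T_A = V + ((C−V)·d_A)·d_A = V + 19.6519·d_A = (23.6089,-3.2118)
T_B = V + ((C−V)·d_B)·d_B = V + 19.6519·d_B = (41.6227,14.1177)
sweep = 180° − θ = 101.0152°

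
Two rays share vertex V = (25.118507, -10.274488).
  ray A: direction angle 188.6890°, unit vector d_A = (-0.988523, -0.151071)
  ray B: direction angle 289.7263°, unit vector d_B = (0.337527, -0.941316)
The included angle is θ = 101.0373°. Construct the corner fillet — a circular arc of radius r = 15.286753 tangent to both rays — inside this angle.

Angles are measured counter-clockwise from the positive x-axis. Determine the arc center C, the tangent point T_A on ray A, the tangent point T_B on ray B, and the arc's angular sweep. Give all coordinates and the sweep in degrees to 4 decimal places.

center=(14.9794,-27.2882) T_A=(12.6700,-12.1769) T_B=(29.3690,-22.1285) sweep=78.9627

bisector direction at 239.2077° = (-0.511928,-0.859028)
center distance |VC| = r/sin(θ/2) = 15.286753/sin(50.5187°) = 19.805814
C = V + |VC|·bis = (14.9794,-27.2882)
T_A = V + ((C−V)·d_A)·d_A = V + 12.5931·d_A = (12.6700,-12.1769)
T_B = V + ((C−V)·d_B)·d_B = V + 12.5931·d_B = (29.3690,-22.1285)
sweep = 180° − θ = 78.9627°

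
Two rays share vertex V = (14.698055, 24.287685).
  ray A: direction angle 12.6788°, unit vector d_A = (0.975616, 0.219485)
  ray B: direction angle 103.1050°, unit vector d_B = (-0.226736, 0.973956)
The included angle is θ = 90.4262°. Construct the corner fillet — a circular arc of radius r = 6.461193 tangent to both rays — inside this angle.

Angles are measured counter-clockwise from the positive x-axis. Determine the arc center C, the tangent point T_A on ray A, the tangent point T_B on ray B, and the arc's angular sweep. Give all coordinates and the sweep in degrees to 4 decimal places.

center=(19.5368,31.9990) T_A=(20.9550,25.6953) T_B=(13.2439,30.5340) sweep=89.5738

bisector direction at 57.8919° = (0.531518,0.847047)
center distance |VC| = r/sin(θ/2) = 6.461193/sin(45.2131°) = 9.103710
C = V + |VC|·bis = (19.5368,31.9990)
T_A = V + ((C−V)·d_A)·d_A = V + 6.4133·d_A = (20.9550,25.6953)
T_B = V + ((C−V)·d_B)·d_B = V + 6.4133·d_B = (13.2439,30.5340)
sweep = 180° − θ = 89.5738°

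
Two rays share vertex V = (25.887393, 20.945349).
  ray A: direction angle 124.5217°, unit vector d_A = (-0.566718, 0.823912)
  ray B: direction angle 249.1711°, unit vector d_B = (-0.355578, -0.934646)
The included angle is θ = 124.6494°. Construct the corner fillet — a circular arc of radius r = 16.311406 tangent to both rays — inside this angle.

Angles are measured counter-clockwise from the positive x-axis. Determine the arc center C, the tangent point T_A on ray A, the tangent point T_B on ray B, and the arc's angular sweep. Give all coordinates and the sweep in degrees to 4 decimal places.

bisector direction at 186.8464° = (-0.992869,-0.119208)
center distance |VC| = r/sin(θ/2) = 16.311406/sin(62.3247°) = 18.418606
C = V + |VC|·bis = (7.6001,18.7497)
T_A = V + ((C−V)·d_A)·d_A = V + 8.5547·d_A = (21.0393,27.9937)
T_B = V + ((C−V)·d_B)·d_B = V + 8.5547·d_B = (22.8455,12.9497)
sweep = 180° − θ = 55.3506°

center=(7.6001,18.7497) T_A=(21.0393,27.9937) T_B=(22.8455,12.9497) sweep=55.3506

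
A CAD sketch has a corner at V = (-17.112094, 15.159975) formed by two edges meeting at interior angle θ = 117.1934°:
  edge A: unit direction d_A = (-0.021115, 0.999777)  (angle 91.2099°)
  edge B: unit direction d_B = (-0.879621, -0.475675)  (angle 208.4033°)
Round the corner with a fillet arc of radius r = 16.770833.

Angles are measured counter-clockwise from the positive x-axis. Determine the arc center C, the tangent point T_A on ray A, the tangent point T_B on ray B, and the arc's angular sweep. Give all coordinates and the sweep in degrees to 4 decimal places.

bisector direction at 149.8066° = (-0.864333,0.502920)
center distance |VC| = r/sin(θ/2) = 16.770833/sin(58.5967°) = 19.649004
C = V + |VC|·bis = (-34.0954,25.0419)
T_A = V + ((C−V)·d_A)·d_A = V + 10.2383·d_A = (-17.3283,25.3960)
T_B = V + ((C−V)·d_B)·d_B = V + 10.2383·d_B = (-26.1179,10.2899)
sweep = 180° − θ = 62.8066°

center=(-34.0954,25.0419) T_A=(-17.3283,25.3960) T_B=(-26.1179,10.2899) sweep=62.8066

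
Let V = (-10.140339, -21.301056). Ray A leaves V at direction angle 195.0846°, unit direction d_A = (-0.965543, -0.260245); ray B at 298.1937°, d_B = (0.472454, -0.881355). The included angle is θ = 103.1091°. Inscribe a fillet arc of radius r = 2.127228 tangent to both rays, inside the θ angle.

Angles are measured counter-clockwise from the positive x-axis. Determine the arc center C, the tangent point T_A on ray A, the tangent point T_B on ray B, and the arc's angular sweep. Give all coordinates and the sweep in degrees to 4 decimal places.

bisector direction at 246.6391° = (-0.396521,-0.918026)
center distance |VC| = r/sin(θ/2) = 2.127228/sin(51.5545°) = 2.716071
C = V + |VC|·bis = (-11.2173,-23.7945)
T_A = V + ((C−V)·d_A)·d_A = V + 1.6888·d_A = (-11.7709,-21.7405)
T_B = V + ((C−V)·d_B)·d_B = V + 1.6888·d_B = (-9.3425,-22.7895)
sweep = 180° − θ = 76.8909°

center=(-11.2173,-23.7945) T_A=(-11.7709,-21.7405) T_B=(-9.3425,-22.7895) sweep=76.8909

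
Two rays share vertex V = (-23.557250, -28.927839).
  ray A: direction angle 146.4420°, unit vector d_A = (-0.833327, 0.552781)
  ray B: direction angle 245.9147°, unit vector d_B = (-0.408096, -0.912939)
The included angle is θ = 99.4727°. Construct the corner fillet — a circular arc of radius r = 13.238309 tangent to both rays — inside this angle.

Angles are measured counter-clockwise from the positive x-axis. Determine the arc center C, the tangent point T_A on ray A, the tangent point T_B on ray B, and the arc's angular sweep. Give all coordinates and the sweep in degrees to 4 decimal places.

center=(-40.2188,-33.7616) T_A=(-32.9009,-22.7298) T_B=(-28.1330,-39.1641) sweep=80.5273

bisector direction at 196.1784° = (-0.960399,-0.278628)
center distance |VC| = r/sin(θ/2) = 13.238309/sin(49.7364°) = 17.348554
C = V + |VC|·bis = (-40.2188,-33.7616)
T_A = V + ((C−V)·d_A)·d_A = V + 11.2125·d_A = (-32.9009,-22.7298)
T_B = V + ((C−V)·d_B)·d_B = V + 11.2125·d_B = (-28.1330,-39.1641)
sweep = 180° − θ = 80.5273°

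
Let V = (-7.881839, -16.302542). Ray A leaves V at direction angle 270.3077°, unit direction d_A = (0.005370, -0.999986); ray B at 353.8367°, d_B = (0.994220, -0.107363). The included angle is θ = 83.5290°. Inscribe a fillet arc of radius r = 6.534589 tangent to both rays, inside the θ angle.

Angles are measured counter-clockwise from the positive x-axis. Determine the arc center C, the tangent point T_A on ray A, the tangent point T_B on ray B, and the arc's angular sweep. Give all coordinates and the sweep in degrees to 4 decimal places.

center=(-1.3080,-23.5850) T_A=(-7.8425,-23.6201) T_B=(-0.6065,-17.0882) sweep=96.4710

bisector direction at 312.0722° = (0.670067,-0.742301)
center distance |VC| = r/sin(θ/2) = 6.534589/sin(41.7645°) = 9.810657
C = V + |VC|·bis = (-1.3080,-23.5850)
T_A = V + ((C−V)·d_A)·d_A = V + 7.3177·d_A = (-7.8425,-23.6201)
T_B = V + ((C−V)·d_B)·d_B = V + 7.3177·d_B = (-0.6065,-17.0882)
sweep = 180° − θ = 96.4710°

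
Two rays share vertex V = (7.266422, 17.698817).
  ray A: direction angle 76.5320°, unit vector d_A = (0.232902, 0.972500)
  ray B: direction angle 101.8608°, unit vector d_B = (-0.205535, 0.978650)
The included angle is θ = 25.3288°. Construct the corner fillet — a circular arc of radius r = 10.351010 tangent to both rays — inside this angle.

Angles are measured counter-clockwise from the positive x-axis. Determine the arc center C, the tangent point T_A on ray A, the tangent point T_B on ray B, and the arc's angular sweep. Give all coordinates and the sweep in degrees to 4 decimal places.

bisector direction at 89.1964° = (0.014025,0.999902)
center distance |VC| = r/sin(θ/2) = 10.351010/sin(12.6644°) = 47.213140
C = V + |VC|·bis = (7.9286,64.9073)
T_A = V + ((C−V)·d_A)·d_A = V + 46.0645·d_A = (17.9949,62.4965)
T_B = V + ((C−V)·d_B)·d_B = V + 46.0645·d_B = (-2.2014,62.7798)
sweep = 180° − θ = 154.6712°

center=(7.9286,64.9073) T_A=(17.9949,62.4965) T_B=(-2.2014,62.7798) sweep=154.6712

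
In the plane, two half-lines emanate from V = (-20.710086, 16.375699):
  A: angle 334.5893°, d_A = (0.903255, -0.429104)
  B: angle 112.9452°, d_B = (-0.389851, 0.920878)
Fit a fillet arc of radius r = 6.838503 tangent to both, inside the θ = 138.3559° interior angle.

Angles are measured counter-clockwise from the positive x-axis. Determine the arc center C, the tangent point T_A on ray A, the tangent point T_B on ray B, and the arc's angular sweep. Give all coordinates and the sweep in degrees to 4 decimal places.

center=(-15.4265,21.4366) T_A=(-18.3610,15.2597) T_B=(-21.7240,18.7706) sweep=41.6441

bisector direction at 43.7672° = (0.722156,0.691731)
center distance |VC| = r/sin(θ/2) = 6.838503/sin(69.1779°) = 7.316341
C = V + |VC|·bis = (-15.4265,21.4366)
T_A = V + ((C−V)·d_A)·d_A = V + 2.6007·d_A = (-18.3610,15.2597)
T_B = V + ((C−V)·d_B)·d_B = V + 2.6007·d_B = (-21.7240,18.7706)
sweep = 180° − θ = 41.6441°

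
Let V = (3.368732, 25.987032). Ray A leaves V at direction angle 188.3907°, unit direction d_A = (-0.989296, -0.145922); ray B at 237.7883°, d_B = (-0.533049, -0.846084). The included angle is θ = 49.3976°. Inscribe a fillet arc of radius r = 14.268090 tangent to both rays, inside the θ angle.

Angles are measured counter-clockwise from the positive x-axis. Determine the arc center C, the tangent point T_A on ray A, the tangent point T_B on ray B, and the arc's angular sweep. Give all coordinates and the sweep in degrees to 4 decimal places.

bisector direction at 213.0895° = (-0.837819,-0.545948)
center distance |VC| = r/sin(θ/2) = 14.268090/sin(24.6988°) = 34.146600
C = V + |VC|·bis = (-25.2399,7.3447)
T_A = V + ((C−V)·d_A)·d_A = V + 31.0228·d_A = (-27.3220,21.4601)
T_B = V + ((C−V)·d_B)·d_B = V + 31.0228·d_B = (-13.1679,-0.2608)
sweep = 180° − θ = 130.6024°

center=(-25.2399,7.3447) T_A=(-27.3220,21.4601) T_B=(-13.1679,-0.2608) sweep=130.6024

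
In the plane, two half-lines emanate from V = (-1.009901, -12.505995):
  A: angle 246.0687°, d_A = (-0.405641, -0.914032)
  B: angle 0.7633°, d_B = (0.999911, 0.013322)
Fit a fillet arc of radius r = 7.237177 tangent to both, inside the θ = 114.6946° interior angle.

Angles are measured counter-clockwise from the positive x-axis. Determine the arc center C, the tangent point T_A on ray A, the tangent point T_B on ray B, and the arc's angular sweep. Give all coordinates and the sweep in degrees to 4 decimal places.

center=(3.7239,-19.6807) T_A=(-2.8912,-16.7451) T_B=(3.6274,-12.4442) sweep=65.3054

bisector direction at 303.4160° = (0.550714,-0.834694)
center distance |VC| = r/sin(θ/2) = 7.237177/sin(57.3473°) = 8.595666
C = V + |VC|·bis = (3.7239,-19.6807)
T_A = V + ((C−V)·d_A)·d_A = V + 4.6378·d_A = (-2.8912,-16.7451)
T_B = V + ((C−V)·d_B)·d_B = V + 4.6378·d_B = (3.6274,-12.4442)
sweep = 180° − θ = 65.3054°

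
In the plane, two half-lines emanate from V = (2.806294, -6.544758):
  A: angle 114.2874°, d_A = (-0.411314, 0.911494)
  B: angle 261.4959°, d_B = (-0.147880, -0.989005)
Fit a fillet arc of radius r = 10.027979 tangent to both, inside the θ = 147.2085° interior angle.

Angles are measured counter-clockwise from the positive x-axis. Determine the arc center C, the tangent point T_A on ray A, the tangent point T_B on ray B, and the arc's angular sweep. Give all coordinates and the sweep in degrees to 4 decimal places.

center=(-7.5478,-7.9800) T_A=(1.5927,-3.8553) T_B=(2.3700,-9.4629) sweep=32.7915

bisector direction at 187.8916° = (-0.990529,-0.137300)
center distance |VC| = r/sin(θ/2) = 10.027979/sin(73.6042°) = 10.453053
C = V + |VC|·bis = (-7.5478,-7.9800)
T_A = V + ((C−V)·d_A)·d_A = V + 2.9506·d_A = (1.5927,-3.8553)
T_B = V + ((C−V)·d_B)·d_B = V + 2.9506·d_B = (2.3700,-9.4629)
sweep = 180° − θ = 32.7915°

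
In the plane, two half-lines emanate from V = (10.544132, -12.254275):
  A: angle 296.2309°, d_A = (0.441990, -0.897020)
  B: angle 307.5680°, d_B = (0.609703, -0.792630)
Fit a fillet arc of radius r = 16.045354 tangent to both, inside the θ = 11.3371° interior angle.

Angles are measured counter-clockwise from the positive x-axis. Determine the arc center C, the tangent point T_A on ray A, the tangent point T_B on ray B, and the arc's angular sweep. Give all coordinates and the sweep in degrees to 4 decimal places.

bisector direction at 301.8995° = (0.528430,-0.848977)
center distance |VC| = r/sin(θ/2) = 16.045354/sin(5.6685°) = 162.445869
C = V + |VC|·bis = (96.3854,-150.1670)
T_A = V + ((C−V)·d_A)·d_A = V + 161.6515·d_A = (81.9924,-157.2589)
T_B = V + ((C−V)·d_B)·d_B = V + 161.6515·d_B = (109.1035,-140.3841)
sweep = 180° − θ = 168.6629°

center=(96.3854,-150.1670) T_A=(81.9924,-157.2589) T_B=(109.1035,-140.3841) sweep=168.6629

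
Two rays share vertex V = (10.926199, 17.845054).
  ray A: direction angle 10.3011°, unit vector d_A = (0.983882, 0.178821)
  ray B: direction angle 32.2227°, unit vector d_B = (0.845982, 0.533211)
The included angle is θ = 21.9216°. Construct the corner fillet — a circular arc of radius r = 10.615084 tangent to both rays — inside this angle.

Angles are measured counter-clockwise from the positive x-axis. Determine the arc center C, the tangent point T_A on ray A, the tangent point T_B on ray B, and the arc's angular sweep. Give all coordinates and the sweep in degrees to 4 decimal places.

center=(62.9546,38.0902) T_A=(64.8528,27.6462) T_B=(57.2945,47.0704) sweep=158.0784

bisector direction at 21.2619° = (0.931933,0.362632)
center distance |VC| = r/sin(θ/2) = 10.615084/sin(10.9608°) = 55.828504
C = V + |VC|·bis = (62.9546,38.0902)
T_A = V + ((C−V)·d_A)·d_A = V + 54.8101·d_A = (64.8528,27.6462)
T_B = V + ((C−V)·d_B)·d_B = V + 54.8101·d_B = (57.2945,47.0704)
sweep = 180° − θ = 158.0784°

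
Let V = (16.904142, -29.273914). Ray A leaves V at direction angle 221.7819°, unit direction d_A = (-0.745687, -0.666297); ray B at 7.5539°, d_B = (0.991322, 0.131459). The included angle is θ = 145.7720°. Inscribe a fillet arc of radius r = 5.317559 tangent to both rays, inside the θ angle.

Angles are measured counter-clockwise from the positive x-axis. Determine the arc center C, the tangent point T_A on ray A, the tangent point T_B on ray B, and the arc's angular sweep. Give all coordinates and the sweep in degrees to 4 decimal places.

center=(19.2263,-34.3301) T_A=(15.6832,-30.3649) T_B=(18.5272,-29.0587) sweep=34.2280

bisector direction at 294.6679° = (0.417358,-0.908742)
center distance |VC| = r/sin(θ/2) = 5.317559/sin(72.8860°) = 5.563923
C = V + |VC|·bis = (19.2263,-34.3301)
T_A = V + ((C−V)·d_A)·d_A = V + 1.6373·d_A = (15.6832,-30.3649)
T_B = V + ((C−V)·d_B)·d_B = V + 1.6373·d_B = (18.5272,-29.0587)
sweep = 180° − θ = 34.2280°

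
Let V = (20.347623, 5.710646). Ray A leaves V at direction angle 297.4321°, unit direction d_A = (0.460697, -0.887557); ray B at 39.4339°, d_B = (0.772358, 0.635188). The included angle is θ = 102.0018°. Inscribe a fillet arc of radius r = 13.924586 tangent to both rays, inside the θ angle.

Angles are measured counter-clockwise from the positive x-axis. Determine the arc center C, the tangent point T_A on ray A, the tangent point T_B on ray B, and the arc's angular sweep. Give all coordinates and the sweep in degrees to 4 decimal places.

bisector direction at 348.4330° = (0.979691,-0.200514)
center distance |VC| = r/sin(θ/2) = 13.924586/sin(51.0009°) = 17.917366
C = V + |VC|·bis = (37.9011,2.1180)
T_A = V + ((C−V)·d_A)·d_A = V + 11.2755·d_A = (25.5422,-4.2970)
T_B = V + ((C−V)·d_B)·d_B = V + 11.2755·d_B = (29.0564,12.8727)
sweep = 180° − θ = 77.9982°

center=(37.9011,2.1180) T_A=(25.5422,-4.2970) T_B=(29.0564,12.8727) sweep=77.9982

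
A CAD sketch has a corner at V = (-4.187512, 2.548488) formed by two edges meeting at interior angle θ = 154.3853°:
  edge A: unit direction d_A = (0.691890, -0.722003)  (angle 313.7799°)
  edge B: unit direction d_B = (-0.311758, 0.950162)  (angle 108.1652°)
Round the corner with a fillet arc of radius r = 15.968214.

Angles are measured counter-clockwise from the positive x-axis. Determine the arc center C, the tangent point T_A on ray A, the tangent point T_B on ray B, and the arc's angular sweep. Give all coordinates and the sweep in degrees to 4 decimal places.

bisector direction at 30.9726° = (0.857414,0.514627)
center distance |VC| = r/sin(θ/2) = 15.968214/sin(77.1927°) = 16.375624
C = V + |VC|·bis = (9.8532,10.9758)
T_A = V + ((C−V)·d_A)·d_A = V + 3.6300·d_A = (-1.6759,-0.0724)
T_B = V + ((C−V)·d_B)·d_B = V + 3.6300·d_B = (-5.3192,5.9976)
sweep = 180° − θ = 25.6147°

center=(9.8532,10.9758) T_A=(-1.6759,-0.0724) T_B=(-5.3192,5.9976) sweep=25.6147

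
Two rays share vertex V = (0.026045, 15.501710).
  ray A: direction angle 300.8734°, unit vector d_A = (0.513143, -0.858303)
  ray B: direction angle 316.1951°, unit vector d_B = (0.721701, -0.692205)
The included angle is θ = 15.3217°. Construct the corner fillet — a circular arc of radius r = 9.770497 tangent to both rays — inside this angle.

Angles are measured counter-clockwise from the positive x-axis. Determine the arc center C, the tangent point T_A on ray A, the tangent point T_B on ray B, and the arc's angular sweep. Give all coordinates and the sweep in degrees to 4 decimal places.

center=(45.6857,-41.8300) T_A=(37.2997,-46.8437) T_B=(52.4489,-34.7786) sweep=164.6783

bisector direction at 308.5342° = (0.622982,-0.782236)
center distance |VC| = r/sin(θ/2) = 9.770497/sin(7.6608°) = 73.292093
C = V + |VC|·bis = (45.6857,-41.8300)
T_A = V + ((C−V)·d_A)·d_A = V + 72.6379·d_A = (37.2997,-46.8437)
T_B = V + ((C−V)·d_B)·d_B = V + 72.6379·d_B = (52.4489,-34.7786)
sweep = 180° − θ = 164.6783°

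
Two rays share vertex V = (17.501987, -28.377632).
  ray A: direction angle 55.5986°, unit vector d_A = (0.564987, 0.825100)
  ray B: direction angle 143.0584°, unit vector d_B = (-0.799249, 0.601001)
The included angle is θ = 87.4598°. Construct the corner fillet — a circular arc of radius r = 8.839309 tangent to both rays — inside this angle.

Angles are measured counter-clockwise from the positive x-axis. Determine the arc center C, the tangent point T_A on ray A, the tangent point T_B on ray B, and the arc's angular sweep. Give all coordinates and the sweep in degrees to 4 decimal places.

bisector direction at 99.3285° = (-0.162095,0.986775)
center distance |VC| = r/sin(θ/2) = 8.839309/sin(43.7299°) = 12.787250
C = V + |VC|·bis = (15.4292,-15.7595)
T_A = V + ((C−V)·d_A)·d_A = V + 9.2401·d_A = (22.7226,-20.7536)
T_B = V + ((C−V)·d_B)·d_B = V + 9.2401·d_B = (10.1168,-22.8243)
sweep = 180° − θ = 92.5402°

center=(15.4292,-15.7595) T_A=(22.7226,-20.7536) T_B=(10.1168,-22.8243) sweep=92.5402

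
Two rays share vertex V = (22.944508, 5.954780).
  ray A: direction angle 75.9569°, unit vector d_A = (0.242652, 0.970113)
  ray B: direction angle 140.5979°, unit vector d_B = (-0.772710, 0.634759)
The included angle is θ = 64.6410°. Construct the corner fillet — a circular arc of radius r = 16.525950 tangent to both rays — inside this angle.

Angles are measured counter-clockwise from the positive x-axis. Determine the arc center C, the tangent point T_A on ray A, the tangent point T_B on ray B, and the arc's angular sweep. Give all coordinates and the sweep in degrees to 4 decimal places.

bisector direction at 108.2774° = (-0.313618,0.949549)
center distance |VC| = r/sin(θ/2) = 16.525950/sin(32.3205°) = 30.909573
C = V + |VC|·bis = (13.2507,35.3049)
T_A = V + ((C−V)·d_A)·d_A = V + 26.1208·d_A = (29.2828,31.2949)
T_B = V + ((C−V)·d_B)·d_B = V + 26.1208·d_B = (2.7607,22.5352)
sweep = 180° − θ = 115.3590°

center=(13.2507,35.3049) T_A=(29.2828,31.2949) T_B=(2.7607,22.5352) sweep=115.3590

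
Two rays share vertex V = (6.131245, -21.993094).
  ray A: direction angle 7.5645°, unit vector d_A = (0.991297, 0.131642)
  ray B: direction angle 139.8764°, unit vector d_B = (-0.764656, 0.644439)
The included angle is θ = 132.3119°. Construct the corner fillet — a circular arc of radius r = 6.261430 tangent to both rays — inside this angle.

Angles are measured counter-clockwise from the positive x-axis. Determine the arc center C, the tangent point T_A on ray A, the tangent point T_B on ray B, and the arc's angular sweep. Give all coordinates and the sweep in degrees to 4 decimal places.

center=(8.0503,-15.4219) T_A=(8.8745,-21.6288) T_B=(4.0152,-20.2097) sweep=47.6881

bisector direction at 73.7204° = (0.280324,0.959905)
center distance |VC| = r/sin(θ/2) = 6.261430/sin(66.1560°) = 6.845718
C = V + |VC|·bis = (8.0503,-15.4219)
T_A = V + ((C−V)·d_A)·d_A = V + 2.7674·d_A = (8.8745,-21.6288)
T_B = V + ((C−V)·d_B)·d_B = V + 2.7674·d_B = (4.0152,-20.2097)
sweep = 180° − θ = 47.6881°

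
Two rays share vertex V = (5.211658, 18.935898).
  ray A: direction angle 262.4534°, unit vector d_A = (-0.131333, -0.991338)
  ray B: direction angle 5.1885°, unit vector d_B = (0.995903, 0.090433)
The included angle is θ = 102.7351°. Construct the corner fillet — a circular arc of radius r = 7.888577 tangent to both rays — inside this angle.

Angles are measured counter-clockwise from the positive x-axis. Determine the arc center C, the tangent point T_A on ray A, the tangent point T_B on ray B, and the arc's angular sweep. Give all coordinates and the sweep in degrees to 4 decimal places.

bisector direction at 313.8209° = (0.692407,-0.721507)
center distance |VC| = r/sin(θ/2) = 7.888577/sin(51.3676°) = 10.098451
C = V + |VC|·bis = (12.2039,11.6498)
T_A = V + ((C−V)·d_A)·d_A = V + 6.3047·d_A = (4.3836,12.6858)
T_B = V + ((C−V)·d_B)·d_B = V + 6.3047·d_B = (11.4905,19.5060)
sweep = 180° − θ = 77.2649°

center=(12.2039,11.6498) T_A=(4.3836,12.6858) T_B=(11.4905,19.5060) sweep=77.2649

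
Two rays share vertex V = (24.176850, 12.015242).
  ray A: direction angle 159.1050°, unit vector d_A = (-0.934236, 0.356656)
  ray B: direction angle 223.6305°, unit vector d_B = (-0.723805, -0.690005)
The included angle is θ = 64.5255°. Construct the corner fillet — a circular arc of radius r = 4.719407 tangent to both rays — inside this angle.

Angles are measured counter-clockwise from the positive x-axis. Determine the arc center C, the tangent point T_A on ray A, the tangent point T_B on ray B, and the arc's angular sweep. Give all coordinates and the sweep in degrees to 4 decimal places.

center=(15.5092,10.2726) T_A=(17.1924,14.6816) T_B=(18.7656,6.8567) sweep=115.4745

bisector direction at 191.3678° = (-0.980382,-0.197106)
center distance |VC| = r/sin(θ/2) = 4.719407/sin(32.2627°) = 8.841107
C = V + |VC|·bis = (15.5092,10.2726)
T_A = V + ((C−V)·d_A)·d_A = V + 7.4761·d_A = (17.1924,14.6816)
T_B = V + ((C−V)·d_B)·d_B = V + 7.4761·d_B = (18.7656,6.8567)
sweep = 180° − θ = 115.4745°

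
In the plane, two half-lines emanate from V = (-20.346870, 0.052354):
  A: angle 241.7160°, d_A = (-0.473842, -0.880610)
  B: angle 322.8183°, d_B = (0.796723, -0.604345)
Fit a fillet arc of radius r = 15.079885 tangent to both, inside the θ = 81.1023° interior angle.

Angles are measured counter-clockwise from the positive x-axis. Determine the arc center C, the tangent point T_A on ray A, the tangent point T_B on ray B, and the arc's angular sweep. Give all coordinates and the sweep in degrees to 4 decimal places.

center=(-15.4186,-22.6133) T_A=(-28.6981,-15.4679) T_B=(-6.3051,-10.5989) sweep=98.8977

bisector direction at 282.2671° = (0.212470,-0.977168)
center distance |VC| = r/sin(θ/2) = 15.079885/sin(40.5511°) = 23.195304
C = V + |VC|·bis = (-15.4186,-22.6133)
T_A = V + ((C−V)·d_A)·d_A = V + 17.6244·d_A = (-28.6981,-15.4679)
T_B = V + ((C−V)·d_B)·d_B = V + 17.6244·d_B = (-6.3051,-10.5989)
sweep = 180° − θ = 98.8977°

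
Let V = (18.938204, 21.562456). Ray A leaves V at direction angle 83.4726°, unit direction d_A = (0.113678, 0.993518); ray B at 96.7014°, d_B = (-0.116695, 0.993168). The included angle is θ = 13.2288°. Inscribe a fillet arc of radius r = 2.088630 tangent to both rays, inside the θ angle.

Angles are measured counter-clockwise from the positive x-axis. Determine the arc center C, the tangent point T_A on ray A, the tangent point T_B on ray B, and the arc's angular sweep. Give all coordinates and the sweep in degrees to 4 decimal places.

bisector direction at 90.0870° = (-0.001518,0.999999)
center distance |VC| = r/sin(θ/2) = 2.088630/sin(6.6144°) = 18.132545
C = V + |VC|·bis = (18.9107,39.6950)
T_A = V + ((C−V)·d_A)·d_A = V + 18.0119·d_A = (20.9858,39.4575)
T_B = V + ((C−V)·d_B)·d_B = V + 18.0119·d_B = (16.8363,39.4512)
sweep = 180° − θ = 166.7712°

center=(18.9107,39.6950) T_A=(20.9858,39.4575) T_B=(16.8363,39.4512) sweep=166.7712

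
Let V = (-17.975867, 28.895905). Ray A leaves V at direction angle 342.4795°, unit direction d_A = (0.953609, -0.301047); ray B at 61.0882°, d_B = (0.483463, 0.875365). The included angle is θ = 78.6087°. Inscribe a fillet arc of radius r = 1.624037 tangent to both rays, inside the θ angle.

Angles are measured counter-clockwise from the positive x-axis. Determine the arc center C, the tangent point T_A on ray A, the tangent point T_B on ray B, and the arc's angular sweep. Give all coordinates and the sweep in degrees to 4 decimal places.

bisector direction at 21.7838° = (0.928590,0.371106)
center distance |VC| = r/sin(θ/2) = 1.624037/sin(39.3043°) = 2.563839
C = V + |VC|·bis = (-15.5951,29.8474)
T_A = V + ((C−V)·d_A)·d_A = V + 1.9839·d_A = (-16.0840,28.2987)
T_B = V + ((C−V)·d_B)·d_B = V + 1.9839·d_B = (-17.0167,30.6325)
sweep = 180° − θ = 101.3913°

center=(-15.5951,29.8474) T_A=(-16.0840,28.2987) T_B=(-17.0167,30.6325) sweep=101.3913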